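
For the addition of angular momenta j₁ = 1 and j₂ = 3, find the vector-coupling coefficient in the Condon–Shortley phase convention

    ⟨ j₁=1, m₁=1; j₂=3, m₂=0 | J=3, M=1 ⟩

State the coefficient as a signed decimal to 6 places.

+0.707107  (= +√(1/2))

√[7·1!1!5!/8! · 2!0!3!3!4!2!] = √(72)
  +(−1)^0/∏(0,1,0,3,1,2)! = 1/12  (running 1/12)
⟨..|..⟩ = √(72)·(1/12) = +0.707107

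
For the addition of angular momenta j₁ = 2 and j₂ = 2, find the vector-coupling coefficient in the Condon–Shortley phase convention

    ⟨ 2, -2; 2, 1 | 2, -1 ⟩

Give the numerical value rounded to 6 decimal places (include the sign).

triangle: 2!·2!·2!/7! = 8/5040
(j±m)!: 0!·4!·3!·1!·1!·3! = 864
prefactor² = (2J+1)·Δ·N² = 48/7
  k=2: +1/(2!·0!·2!·1!·0!·1!) = 1/4
Σ = 1/4  ⇒  CG² = 48/7·1/4² = 3/7
CG = +√(3/7) = +0.654654

+0.654654  (= +√(3/7))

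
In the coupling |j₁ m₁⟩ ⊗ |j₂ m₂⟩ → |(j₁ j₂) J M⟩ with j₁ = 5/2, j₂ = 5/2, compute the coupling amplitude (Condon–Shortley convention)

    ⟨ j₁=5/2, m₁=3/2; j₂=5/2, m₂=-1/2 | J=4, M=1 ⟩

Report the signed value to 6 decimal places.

+√(5/14) = +0.597614

j₁+j₂−J=1  J+j₁−j₂=4  J−j₁+j₂=4  j₁+j₂+J+1=10
(j₁±m₁, j₂±m₂, J±M) = (4,1,2,3,5,3)
P² = 10368/35
sum k=0..1:
  [0] +1/24 = 1/24
  [1] −1/144 = -1/144
S = 5/144
C² = P²·S² = 5/14 ; C = +0.597614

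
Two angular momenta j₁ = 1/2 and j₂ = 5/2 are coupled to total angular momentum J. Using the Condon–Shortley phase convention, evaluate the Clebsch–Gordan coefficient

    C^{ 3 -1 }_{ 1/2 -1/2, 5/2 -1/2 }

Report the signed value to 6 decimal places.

+√(2/3) ≈ +0.816497

triangle: 0!·1!·5!/7! = 120/5040
(j±m)!: 0!·1!·2!·3!·2!·4! = 576
prefactor² = (2J+1)·Δ·N² = 96
  k=0: +1/(0!·0!·1!·2!·0!·3!) = 1/12
Σ = 1/12  ⇒  CG² = 96·1/12² = 2/3
CG = +√(2/3) = +0.816497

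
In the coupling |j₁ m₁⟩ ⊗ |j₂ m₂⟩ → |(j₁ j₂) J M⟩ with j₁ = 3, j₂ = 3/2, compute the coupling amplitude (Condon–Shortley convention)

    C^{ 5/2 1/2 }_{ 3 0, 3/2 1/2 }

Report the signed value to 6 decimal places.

-0.414039  (= −√(6/35))

√[6·2!4!1!/8! · 3!3!2!1!3!2!] = √(216/35)
  +(−1)^1/∏(1,1,2,1,2,0)! = -1/4  (running -1/4)
  +(−1)^2/∏(2,0,1,0,3,1)! = 1/12  (running -1/6)
⟨..|..⟩ = √(216/35)·(-1/6) = -0.414039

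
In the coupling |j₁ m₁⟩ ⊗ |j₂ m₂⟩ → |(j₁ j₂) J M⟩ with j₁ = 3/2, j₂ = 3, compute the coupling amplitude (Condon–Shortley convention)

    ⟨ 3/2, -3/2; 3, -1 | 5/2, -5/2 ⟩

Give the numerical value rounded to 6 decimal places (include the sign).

+√(3/28) ≈ +0.327327

triangle: 2!×1!×4!/8! = 48/40320
(j±m)!: 0!×3!×2!×4!×0!×5! = 34560
prefactor² = (2J+1)×Δ×N² = 1728/7
  k=2: +1/(2!×0!×1!×0!×0!×4!) = 1/48
Σ = 1/48  ⇒  CG² = 1728/7×1/48² = 3/28
CG = +√(3/28) = +0.327327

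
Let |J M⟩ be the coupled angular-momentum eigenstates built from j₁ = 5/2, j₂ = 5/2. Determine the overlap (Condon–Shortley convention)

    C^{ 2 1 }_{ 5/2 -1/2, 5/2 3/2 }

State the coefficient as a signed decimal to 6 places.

+√(1/7) ≈ +0.377964

triangle: 3!*2!*2!/8! = 24/40320
(j±m)!: 2!*3!*4!*1!*3!*1! = 1728
prefactor² = (2J+1)*Δ*N² = 36/7
  k=2: +1/(2!*1!*1!*2!*1!*0!) = 1/4
  k=3: −1/(3!*0!*0!*1!*2!*1!) = -1/12
Σ = 1/6  ⇒  CG² = 36/7*1/6² = 1/7
CG = +√(1/7) = +0.377964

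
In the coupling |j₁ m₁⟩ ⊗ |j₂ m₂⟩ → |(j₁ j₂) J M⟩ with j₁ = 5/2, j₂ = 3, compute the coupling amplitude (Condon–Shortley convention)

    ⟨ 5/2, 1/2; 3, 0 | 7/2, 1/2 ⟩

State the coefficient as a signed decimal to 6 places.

triangle: 2!*3!*4!/10! = 288/3628800
(j±m)!: 3!*2!*3!*3!*4!*3! = 62208
prefactor² = (2J+1)*Δ*N² = 6912/175
  k=0: +1/(0!*2!*2!*3!*1!*1!) = 1/24
  k=1: −1/(1!*1!*1!*2!*2!*2!) = -1/8
  k=2: +1/(2!*0!*0!*1!*3!*3!) = 1/72
Σ = -5/72  ⇒  CG² = 6912/175*(-5/72)² = 4/21
CG = −√(4/21) = -0.436436

-0.436436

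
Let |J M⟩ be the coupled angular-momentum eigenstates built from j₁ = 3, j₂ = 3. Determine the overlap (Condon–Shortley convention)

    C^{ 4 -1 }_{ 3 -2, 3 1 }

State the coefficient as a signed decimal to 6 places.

+0.455842

√[9·2!4!4!/11! · 1!5!4!2!3!5!] = √(82944/77)
  +(−1)^1/∏(1,1,4,3,0,1)! = -1/144  (running -1/144)
  +(−1)^2/∏(2,0,3,2,1,2)! = 1/48  (running 1/72)
⟨..|..⟩ = √(82944/77)·(1/72) = +0.455842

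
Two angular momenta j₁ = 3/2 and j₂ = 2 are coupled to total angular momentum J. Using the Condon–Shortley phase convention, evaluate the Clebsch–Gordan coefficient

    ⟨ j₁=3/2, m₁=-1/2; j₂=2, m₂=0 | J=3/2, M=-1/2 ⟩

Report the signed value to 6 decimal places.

-0.447214

j₁+j₂−J=2  J+j₁−j₂=1  J−j₁+j₂=2  j₁+j₂+J+1=6
(j₁±m₁, j₂±m₂, J±M) = (1,2,2,2,1,2)
P² = 16/45
sum k=1..2:
  [1] −1/1 = -1
  [2] +1/4 = 1/4
S = -3/4
C² = P²·S² = 1/5 ; C = -0.447214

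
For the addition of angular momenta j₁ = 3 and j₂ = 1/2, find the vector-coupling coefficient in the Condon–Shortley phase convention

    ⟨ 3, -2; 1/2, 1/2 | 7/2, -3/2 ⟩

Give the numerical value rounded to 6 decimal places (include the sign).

+0.534522

j₁+j₂−J=0  J+j₁−j₂=6  J−j₁+j₂=1  j₁+j₂+J+1=8
(j₁±m₁, j₂±m₂, J±M) = (1,5,1,0,2,5)
P² = 28800/7
sum k=0..0:
  [0] +1/120 = 1/120
S = 1/120
C² = P²·S² = 2/7 ; C = +0.534522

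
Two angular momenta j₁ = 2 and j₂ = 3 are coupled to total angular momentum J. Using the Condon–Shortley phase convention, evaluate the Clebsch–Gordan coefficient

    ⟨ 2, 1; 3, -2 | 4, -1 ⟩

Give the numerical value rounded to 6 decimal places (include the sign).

√[9·1!3!5!/10! · 3!1!1!5!3!5!] = √(6480/7)
  +(−1)^0/∏(0,1,1,1,2,4)! = 1/48  (running 1/48)
  +(−1)^1/∏(1,0,0,0,3,5)! = -1/720  (running 7/360)
⟨..|..⟩ = √(6480/7)·(7/360) = +0.591608

+√(7/20) ≈ +0.591608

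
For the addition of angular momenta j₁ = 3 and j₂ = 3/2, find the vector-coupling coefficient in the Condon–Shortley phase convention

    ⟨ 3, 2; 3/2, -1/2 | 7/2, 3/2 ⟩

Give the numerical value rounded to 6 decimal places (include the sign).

+0.654654

triangle: 1!*5!*2!/9! = 240/362880
(j±m)!: 5!*1!*1!*2!*5!*2! = 57600
prefactor² = (2J+1)*Δ*N² = 6400/21
  k=0: +1/(0!*1!*1!*1!*4!*1!) = 1/24
  k=1: −1/(1!*0!*0!*0!*5!*2!) = -1/240
Σ = 3/80  ⇒  CG² = 6400/21*3/80² = 3/7
CG = +√(3/7) = +0.654654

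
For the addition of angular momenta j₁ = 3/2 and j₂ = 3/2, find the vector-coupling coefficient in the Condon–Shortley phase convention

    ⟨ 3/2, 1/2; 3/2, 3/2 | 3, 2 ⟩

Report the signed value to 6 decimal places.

+√(1/2) ≈ +0.707107

√[7·0!3!3!/7! · 2!1!3!0!5!1!] = √(72)
  +(−1)^0/∏(0,0,1,3,2,0)! = 1/12  (running 1/12)
⟨..|..⟩ = √(72)·(1/12) = +0.707107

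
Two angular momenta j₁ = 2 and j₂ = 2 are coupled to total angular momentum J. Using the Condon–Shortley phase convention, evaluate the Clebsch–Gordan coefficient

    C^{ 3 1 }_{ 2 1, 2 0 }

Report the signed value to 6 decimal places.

+√(1/5) ≈ +0.447214

triangle: 1!×3!×3!/8! = 36/40320
(j±m)!: 3!×1!×2!×2!×4!×2! = 1152
prefactor² = (2J+1)×Δ×N² = 36/5
  k=0: +1/(0!×1!×1!×2!×2!×1!) = 1/4
  k=1: −1/(1!×0!×0!×1!×3!×2!) = -1/12
Σ = 1/6  ⇒  CG² = 36/5×1/6² = 1/5
CG = +√(1/5) = +0.447214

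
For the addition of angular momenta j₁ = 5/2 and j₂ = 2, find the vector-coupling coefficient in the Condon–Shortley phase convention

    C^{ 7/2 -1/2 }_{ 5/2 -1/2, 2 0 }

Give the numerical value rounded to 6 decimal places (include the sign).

−√(4/105) ≈ -0.195180

√[8·1!4!3!/9! · 2!3!2!2!3!4!] = √(768/35)
  +(−1)^0/∏(0,1,3,2,1,1)! = 1/12  (running 1/12)
  +(−1)^1/∏(1,0,2,1,2,2)! = -1/8  (running -1/24)
⟨..|..⟩ = √(768/35)·(-1/24) = -0.195180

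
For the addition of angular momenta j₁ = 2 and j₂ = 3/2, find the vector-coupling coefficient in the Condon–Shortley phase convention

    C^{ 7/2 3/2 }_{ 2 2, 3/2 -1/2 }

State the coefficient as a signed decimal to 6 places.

√[8·0!4!3!/8! · 4!0!1!2!5!2!] = √(2304/7)
  +(−1)^0/∏(0,0,0,1,4,2)! = 1/48  (running 1/48)
⟨..|..⟩ = √(2304/7)·(1/48) = +0.377964

+0.377964  (= +√(1/7))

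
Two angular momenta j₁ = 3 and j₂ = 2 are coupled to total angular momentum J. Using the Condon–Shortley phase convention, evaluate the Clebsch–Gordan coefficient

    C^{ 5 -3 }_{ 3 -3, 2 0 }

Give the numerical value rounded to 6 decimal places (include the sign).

j₁+j₂−J=0  J+j₁−j₂=6  J−j₁+j₂=4  j₁+j₂+J+1=11
(j₁±m₁, j₂±m₂, J±M) = (0,6,2,2,2,8)
P² = 1105920
sum k=0..0:
  [0] +1/2880 = 1/2880
S = 1/2880
C² = P²·S² = 2/15 ; C = +0.365148

+0.365148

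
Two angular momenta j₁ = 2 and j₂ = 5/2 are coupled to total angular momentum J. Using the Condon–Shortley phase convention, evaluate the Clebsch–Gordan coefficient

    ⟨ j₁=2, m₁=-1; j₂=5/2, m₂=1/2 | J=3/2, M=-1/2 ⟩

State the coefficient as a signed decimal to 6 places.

√[4·3!1!2!/7! · 1!3!3!2!1!2!] = √(48/35)
  +(−1)^2/∏(2,1,1,1,0,1)! = 1/2  (running 1/2)
  +(−1)^3/∏(3,0,0,0,1,2)! = -1/12  (running 5/12)
⟨..|..⟩ = √(48/35)·(5/12) = +0.487950

+0.487950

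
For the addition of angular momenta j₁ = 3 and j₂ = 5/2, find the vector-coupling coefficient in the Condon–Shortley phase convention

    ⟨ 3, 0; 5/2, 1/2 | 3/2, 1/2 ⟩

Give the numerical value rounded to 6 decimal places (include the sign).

√[4·4!2!1!/8! · 3!3!3!2!2!1!] = √(144/35)
  +(−1)^2/∏(2,2,1,1,1,0)! = 1/4  (running 1/4)
  +(−1)^3/∏(3,1,0,0,2,1)! = -1/12  (running 1/6)
⟨..|..⟩ = √(144/35)·(1/6) = +0.338062

+0.338062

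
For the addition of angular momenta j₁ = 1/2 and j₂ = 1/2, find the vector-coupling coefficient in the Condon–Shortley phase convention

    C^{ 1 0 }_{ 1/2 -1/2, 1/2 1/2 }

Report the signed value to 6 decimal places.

+√(1/2) = +0.707107

triangle: 0!·1!·1!/3! = 1/6
(j±m)!: 0!·1!·1!·0!·1!·1! = 1
prefactor² = (2J+1)·Δ·N² = 1/2
  k=0: +1/(0!·0!·1!·1!·0!·0!) = 1
Σ = 1  ⇒  CG² = 1/2·1² = 1/2
CG = +√(1/2) = +0.707107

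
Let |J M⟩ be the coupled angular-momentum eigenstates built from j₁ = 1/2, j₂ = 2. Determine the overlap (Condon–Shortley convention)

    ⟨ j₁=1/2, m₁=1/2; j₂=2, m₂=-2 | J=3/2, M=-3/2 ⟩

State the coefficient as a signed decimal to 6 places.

+√(4/5) = +0.894427

triangle: 1!×0!×3!/5! = 6/120
(j±m)!: 1!×0!×0!×4!×0!×3! = 144
prefactor² = (2J+1)×Δ×N² = 144/5
  k=0: +1/(0!×1!×0!×0!×0!×3!) = 1/6
Σ = 1/6  ⇒  CG² = 144/5×1/6² = 4/5
CG = +√(4/5) = +0.894427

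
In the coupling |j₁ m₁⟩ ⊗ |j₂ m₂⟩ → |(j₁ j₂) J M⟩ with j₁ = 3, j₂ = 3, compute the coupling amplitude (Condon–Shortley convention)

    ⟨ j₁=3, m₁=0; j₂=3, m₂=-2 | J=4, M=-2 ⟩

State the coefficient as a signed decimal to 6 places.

+√(3/154) ≈ +0.139573

√[9·2!4!4!/11! · 3!3!1!5!2!6!] = √(124416/77)
  +(−1)^0/∏(0,2,3,1,1,3)! = 1/72  (running 1/72)
  +(−1)^1/∏(1,1,2,0,2,4)! = -1/96  (running 1/288)
⟨..|..⟩ = √(124416/77)·(1/288) = +0.139573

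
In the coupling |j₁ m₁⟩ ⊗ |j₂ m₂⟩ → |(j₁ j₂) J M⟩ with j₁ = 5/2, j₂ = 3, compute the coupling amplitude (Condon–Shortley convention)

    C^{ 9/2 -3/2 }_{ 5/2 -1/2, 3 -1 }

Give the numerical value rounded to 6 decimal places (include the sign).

+√(5/231) = +0.147122

j₁+j₂−J=1  J+j₁−j₂=4  J−j₁+j₂=5  j₁+j₂+J+1=11
(j₁±m₁, j₂±m₂, J±M) = (2,3,2,4,3,6)
P² = 138240/77
sum k=0..1:
  [0] +1/72 = 1/72
  [1] −1/96 = -1/96
S = 1/288
C² = P²·S² = 5/231 ; C = +0.147122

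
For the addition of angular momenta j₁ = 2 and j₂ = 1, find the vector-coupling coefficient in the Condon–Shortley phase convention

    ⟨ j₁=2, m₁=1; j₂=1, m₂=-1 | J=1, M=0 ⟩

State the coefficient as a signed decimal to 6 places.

√[3·2!2!0!/5! · 3!1!0!2!1!1!] = √(6/5)
  +(−1)^0/∏(0,2,1,0,1,0)! = 1/2  (running 1/2)
⟨..|..⟩ = √(6/5)·(1/2) = +0.547723

+0.547723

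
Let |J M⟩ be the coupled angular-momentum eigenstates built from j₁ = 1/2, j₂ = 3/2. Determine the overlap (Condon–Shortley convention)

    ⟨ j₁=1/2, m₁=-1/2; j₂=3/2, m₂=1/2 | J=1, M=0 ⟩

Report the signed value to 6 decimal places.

√[3·1!0!2!/4! · 0!1!2!1!1!1!] = √(1/2)
  +(−1)^1/∏(1,0,0,1,0,1)! = -1  (running -1)
⟨..|..⟩ = √(1/2)·(-1) = -0.707107

−√(1/2) ≈ -0.707107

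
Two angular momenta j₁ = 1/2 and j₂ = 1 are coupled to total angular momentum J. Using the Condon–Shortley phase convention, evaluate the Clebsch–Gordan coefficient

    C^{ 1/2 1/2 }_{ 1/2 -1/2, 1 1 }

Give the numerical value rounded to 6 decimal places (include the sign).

√[2·1!0!1!/3! · 0!1!2!0!1!0!] = √(2/3)
  +(−1)^1/∏(1,0,0,1,0,0)! = -1  (running -1)
⟨..|..⟩ = √(2/3)·(-1) = -0.816497

-0.816497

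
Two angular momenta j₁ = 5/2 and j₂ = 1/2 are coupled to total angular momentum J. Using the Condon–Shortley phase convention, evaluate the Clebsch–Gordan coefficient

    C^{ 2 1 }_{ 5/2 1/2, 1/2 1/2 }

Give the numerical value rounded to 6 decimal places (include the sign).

-0.577350  (= −√(1/3))

j₁+j₂−J=1  J+j₁−j₂=4  J−j₁+j₂=0  j₁+j₂+J+1=6
(j₁±m₁, j₂±m₂, J±M) = (3,2,1,0,3,1)
P² = 12
sum k=1..1:
  [1] −1/6 = -1/6
S = -1/6
C² = P²·S² = 1/3 ; C = -0.577350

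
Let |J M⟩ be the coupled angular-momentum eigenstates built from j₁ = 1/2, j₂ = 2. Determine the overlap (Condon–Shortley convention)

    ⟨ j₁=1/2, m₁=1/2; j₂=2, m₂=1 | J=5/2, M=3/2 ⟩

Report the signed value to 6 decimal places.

√[6·0!1!4!/6! · 1!0!3!1!4!1!] = √(144/5)
  +(−1)^0/∏(0,0,0,3,1,1)! = 1/6  (running 1/6)
⟨..|..⟩ = √(144/5)·(1/6) = +0.894427

+0.894427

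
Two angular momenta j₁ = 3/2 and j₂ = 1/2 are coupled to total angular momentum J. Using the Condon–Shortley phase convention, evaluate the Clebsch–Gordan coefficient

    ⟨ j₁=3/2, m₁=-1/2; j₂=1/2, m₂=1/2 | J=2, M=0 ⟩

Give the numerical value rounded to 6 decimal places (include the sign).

+√(1/2) ≈ +0.707107

triangle: 0!·3!·1!/5! = 6/120
(j±m)!: 1!·2!·1!·0!·2!·2! = 8
prefactor² = (2J+1)·Δ·N² = 2
  k=0: +1/(0!·0!·2!·1!·1!·0!) = 1/2
Σ = 1/2  ⇒  CG² = 2·1/2² = 1/2
CG = +√(1/2) = +0.707107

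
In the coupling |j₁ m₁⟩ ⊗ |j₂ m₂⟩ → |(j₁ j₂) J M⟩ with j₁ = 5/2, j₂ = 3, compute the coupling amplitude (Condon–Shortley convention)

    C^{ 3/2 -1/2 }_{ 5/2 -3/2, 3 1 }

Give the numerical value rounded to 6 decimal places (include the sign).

triangle: 4!·1!·2!/8! = 48/40320
(j±m)!: 1!·4!·4!·2!·1!·2! = 2304
prefactor² = (2J+1)·Δ·N² = 384/35
  k=3: −1/(3!·1!·1!·1!·0!·1!) = -1/6
  k=4: +1/(4!·0!·0!·0!·1!·2!) = 1/48
Σ = -7/48  ⇒  CG² = 384/35·(-7/48)² = 7/30
CG = −√(7/30) = -0.483046

-0.483046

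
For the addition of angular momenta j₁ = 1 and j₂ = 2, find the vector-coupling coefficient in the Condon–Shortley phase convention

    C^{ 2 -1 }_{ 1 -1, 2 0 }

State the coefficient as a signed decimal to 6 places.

−√(1/2) ≈ -0.707107

triangle: 1!*1!*3!/6! = 6/720
(j±m)!: 0!*2!*2!*2!*1!*3! = 48
prefactor² = (2J+1)*Δ*N² = 2
  k=1: −1/(1!*0!*1!*1!*0!*2!) = -1/2
Σ = -1/2  ⇒  CG² = 2*(-1/2)² = 1/2
CG = −√(1/2) = -0.707107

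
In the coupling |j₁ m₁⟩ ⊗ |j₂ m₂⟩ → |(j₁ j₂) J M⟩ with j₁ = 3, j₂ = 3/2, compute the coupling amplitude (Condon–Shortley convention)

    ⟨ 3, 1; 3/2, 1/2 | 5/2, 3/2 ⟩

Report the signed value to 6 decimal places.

-0.591608

j₁+j₂−J=2  J+j₁−j₂=4  J−j₁+j₂=1  j₁+j₂+J+1=8
(j₁±m₁, j₂±m₂, J±M) = (4,2,2,1,4,1)
P² = 576/35
sum k=1..2:
  [1] −1/6 = -1/6
  [2] +1/48 = 1/48
S = -7/48
C² = P²·S² = 7/20 ; C = -0.591608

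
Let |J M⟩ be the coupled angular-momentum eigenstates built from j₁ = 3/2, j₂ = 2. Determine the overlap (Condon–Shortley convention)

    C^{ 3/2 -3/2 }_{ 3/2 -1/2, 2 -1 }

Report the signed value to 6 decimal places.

√[4·2!1!2!/6! · 1!2!1!3!0!3!] = √(8/5)
  +(−1)^1/∏(1,1,1,0,0,2)! = -1/2  (running -1/2)
⟨..|..⟩ = √(8/5)·(-1/2) = -0.632456

-0.632456  (= −√(2/5))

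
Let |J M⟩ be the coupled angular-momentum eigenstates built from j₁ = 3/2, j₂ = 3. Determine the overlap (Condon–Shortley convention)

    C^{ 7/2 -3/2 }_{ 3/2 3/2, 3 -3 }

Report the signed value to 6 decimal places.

triangle: 1!×2!×5!/9! = 240/362880
(j±m)!: 3!×0!×0!×6!×2!×5! = 1036800
prefactor² = (2J+1)×Δ×N² = 38400/7
  k=0: +1/(0!×1!×0!×0!×2!×5!) = 1/240
Σ = 1/240  ⇒  CG² = 38400/7×1/240² = 2/21
CG = +√(2/21) = +0.308607

+0.308607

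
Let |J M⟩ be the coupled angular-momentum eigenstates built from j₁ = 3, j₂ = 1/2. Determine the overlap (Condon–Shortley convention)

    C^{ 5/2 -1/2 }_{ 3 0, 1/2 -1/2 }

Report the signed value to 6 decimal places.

+0.654654

triangle: 1!·5!·0!/7! = 120/5040
(j±m)!: 3!·3!·0!·1!·2!·3! = 432
prefactor² = (2J+1)·Δ·N² = 432/7
  k=0: +1/(0!·1!·3!·0!·2!·0!) = 1/12
Σ = 1/12  ⇒  CG² = 432/7·1/12² = 3/7
CG = +√(3/7) = +0.654654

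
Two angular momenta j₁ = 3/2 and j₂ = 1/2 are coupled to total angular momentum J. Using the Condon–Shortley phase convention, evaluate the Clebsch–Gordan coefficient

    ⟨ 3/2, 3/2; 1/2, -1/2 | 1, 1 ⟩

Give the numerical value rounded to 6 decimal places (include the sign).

+√(3/4) ≈ +0.866025

j₁+j₂−J=1  J+j₁−j₂=2  J−j₁+j₂=0  j₁+j₂+J+1=4
(j₁±m₁, j₂±m₂, J±M) = (3,0,0,1,2,0)
P² = 3
sum k=0..0:
  [0] +1/2 = 1/2
S = 1/2
C² = P²·S² = 3/4 ; C = +0.866025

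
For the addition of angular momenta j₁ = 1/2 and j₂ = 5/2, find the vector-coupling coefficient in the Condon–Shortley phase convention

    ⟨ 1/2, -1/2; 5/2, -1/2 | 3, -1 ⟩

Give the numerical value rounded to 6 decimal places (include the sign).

+√(2/3) ≈ +0.816497

√[7·0!1!5!/7! · 0!1!2!3!2!4!] = √(96)
  +(−1)^0/∏(0,0,1,2,0,3)! = 1/12  (running 1/12)
⟨..|..⟩ = √(96)·(1/12) = +0.816497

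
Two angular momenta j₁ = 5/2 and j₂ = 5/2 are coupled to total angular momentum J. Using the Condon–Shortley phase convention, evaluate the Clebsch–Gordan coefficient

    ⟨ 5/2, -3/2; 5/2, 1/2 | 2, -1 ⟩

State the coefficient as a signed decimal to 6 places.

+√(1/7) ≈ +0.377964

√[5·3!2!2!/8! · 1!4!3!2!1!3!] = √(36/7)
  +(−1)^2/∏(2,1,2,1,0,1)! = 1/4  (running 1/4)
  +(−1)^3/∏(3,0,1,0,1,2)! = -1/12  (running 1/6)
⟨..|..⟩ = √(36/7)·(1/6) = +0.377964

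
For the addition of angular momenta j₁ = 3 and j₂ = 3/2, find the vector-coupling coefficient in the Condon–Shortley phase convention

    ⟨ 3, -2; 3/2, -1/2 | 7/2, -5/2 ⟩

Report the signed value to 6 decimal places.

-0.377964  (= −√(1/7))

triangle: 1!*5!*2!/9! = 240/362880
(j±m)!: 1!*5!*1!*2!*1!*6! = 172800
prefactor² = (2J+1)*Δ*N² = 6400/7
  k=0: +1/(0!*1!*5!*1!*0!*1!) = 1/120
  k=1: −1/(1!*0!*4!*0!*1!*2!) = -1/48
Σ = -1/80  ⇒  CG² = 6400/7*(-1/80)² = 1/7
CG = −√(1/7) = -0.377964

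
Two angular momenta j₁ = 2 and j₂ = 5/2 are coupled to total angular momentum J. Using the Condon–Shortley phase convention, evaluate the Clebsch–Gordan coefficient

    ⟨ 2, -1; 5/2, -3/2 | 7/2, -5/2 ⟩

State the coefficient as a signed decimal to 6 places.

+√(1/63) = +0.125988

√[8·1!3!4!/9! · 1!3!1!4!1!6!] = √(2304/7)
  +(−1)^0/∏(0,1,3,1,0,3)! = 1/36  (running 1/36)
  +(−1)^1/∏(1,0,2,0,1,4)! = -1/48  (running 1/144)
⟨..|..⟩ = √(2304/7)·(1/144) = +0.125988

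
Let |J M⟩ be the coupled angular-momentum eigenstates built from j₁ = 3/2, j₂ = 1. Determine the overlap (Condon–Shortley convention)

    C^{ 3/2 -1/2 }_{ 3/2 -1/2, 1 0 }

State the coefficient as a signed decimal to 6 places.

triangle: 1!*2!*1!/5! = 2/120
(j±m)!: 1!*2!*1!*1!*1!*2! = 4
prefactor² = (2J+1)*Δ*N² = 4/15
  k=0: +1/(0!*1!*2!*1!*0!*0!) = 1/2
  k=1: −1/(1!*0!*1!*0!*1!*1!) = -1
Σ = -1/2  ⇒  CG² = 4/15*(-1/2)² = 1/15
CG = −√(1/15) = -0.258199

−√(1/15) ≈ -0.258199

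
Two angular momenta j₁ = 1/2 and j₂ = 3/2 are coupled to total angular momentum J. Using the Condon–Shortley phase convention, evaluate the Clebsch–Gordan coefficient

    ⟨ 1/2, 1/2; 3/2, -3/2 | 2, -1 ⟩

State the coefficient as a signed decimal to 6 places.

+0.500000

triangle: 0!×1!×3!/5! = 6/120
(j±m)!: 1!×0!×0!×3!×1!×3! = 36
prefactor² = (2J+1)×Δ×N² = 9
  k=0: +1/(0!×0!×0!×0!×1!×3!) = 1/6
Σ = 1/6  ⇒  CG² = 9×1/6² = 1/4
CG = +√(1/4) = +0.500000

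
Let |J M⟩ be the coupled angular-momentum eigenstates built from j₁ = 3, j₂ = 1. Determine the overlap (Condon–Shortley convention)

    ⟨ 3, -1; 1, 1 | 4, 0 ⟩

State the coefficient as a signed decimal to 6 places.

+√(3/14) ≈ +0.462910

triangle: 0!·6!·2!/9! = 1440/362880
(j±m)!: 2!·4!·2!·0!·4!·4! = 55296
prefactor² = (2J+1)·Δ·N² = 13824/7
  k=0: +1/(0!·0!·4!·2!·2!·0!) = 1/96
Σ = 1/96  ⇒  CG² = 13824/7·1/96² = 3/14
CG = +√(3/14) = +0.462910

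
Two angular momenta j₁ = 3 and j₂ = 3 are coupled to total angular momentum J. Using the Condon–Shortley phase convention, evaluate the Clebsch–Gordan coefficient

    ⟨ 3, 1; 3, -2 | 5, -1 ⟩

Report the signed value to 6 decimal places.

+√(9/28) = +0.566947

j₁+j₂−J=1  J+j₁−j₂=5  J−j₁+j₂=5  j₁+j₂+J+1=12
(j₁±m₁, j₂±m₂, J±M) = (4,2,1,5,4,6)
P² = 230400/7
sum k=0..1:
  [0] +1/288 = 1/288
  [1] −1/2880 = -1/2880
S = 1/320
C² = P²·S² = 9/28 ; C = +0.566947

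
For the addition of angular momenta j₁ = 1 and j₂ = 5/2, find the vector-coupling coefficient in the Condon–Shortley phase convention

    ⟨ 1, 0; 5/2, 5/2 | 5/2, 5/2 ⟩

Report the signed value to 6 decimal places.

√[6·1!1!4!/7! · 1!1!5!0!5!0!] = √(2880/7)
  +(−1)^1/∏(1,0,0,4,1,0)! = -1/24  (running -1/24)
⟨..|..⟩ = √(2880/7)·(-1/24) = -0.845154

−√(5/7) ≈ -0.845154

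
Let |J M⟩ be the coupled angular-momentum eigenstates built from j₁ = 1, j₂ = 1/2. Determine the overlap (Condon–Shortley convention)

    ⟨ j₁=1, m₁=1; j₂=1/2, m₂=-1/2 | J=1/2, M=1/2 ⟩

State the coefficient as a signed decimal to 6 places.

+0.816497  (= +√(2/3))

triangle: 1!*1!*0!/3! = 1/6
(j±m)!: 2!*0!*0!*1!*1!*0! = 2
prefactor² = (2J+1)*Δ*N² = 2/3
  k=0: +1/(0!*1!*0!*0!*1!*0!) = 1
Σ = 1  ⇒  CG² = 2/3*1² = 2/3
CG = +√(2/3) = +0.816497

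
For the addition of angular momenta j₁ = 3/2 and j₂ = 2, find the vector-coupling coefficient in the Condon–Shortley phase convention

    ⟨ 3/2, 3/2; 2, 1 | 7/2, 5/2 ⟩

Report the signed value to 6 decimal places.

+√(4/7) = +0.755929

√[8·0!3!4!/8! · 3!0!3!1!6!1!] = √(5184/7)
  +(−1)^0/∏(0,0,0,3,3,1)! = 1/36  (running 1/36)
⟨..|..⟩ = √(5184/7)·(1/36) = +0.755929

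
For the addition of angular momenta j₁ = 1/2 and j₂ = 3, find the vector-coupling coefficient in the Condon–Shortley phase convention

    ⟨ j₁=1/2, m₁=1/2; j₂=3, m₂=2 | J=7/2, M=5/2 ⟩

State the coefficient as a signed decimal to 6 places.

j₁+j₂−J=0  J+j₁−j₂=1  J−j₁+j₂=6  j₁+j₂+J+1=8
(j₁±m₁, j₂±m₂, J±M) = (1,0,5,1,6,1)
P² = 86400/7
sum k=0..0:
  [0] +1/120 = 1/120
S = 1/120
C² = P²·S² = 6/7 ; C = +0.925820

+√(6/7) ≈ +0.925820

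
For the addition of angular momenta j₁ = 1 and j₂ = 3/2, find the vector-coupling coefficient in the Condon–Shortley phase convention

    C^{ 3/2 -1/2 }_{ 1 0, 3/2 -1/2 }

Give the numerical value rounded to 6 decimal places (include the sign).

+√(1/15) = +0.258199

triangle: 1!×1!×2!/5! = 2/120
(j±m)!: 1!×1!×1!×2!×1!×2! = 4
prefactor² = (2J+1)×Δ×N² = 4/15
  k=0: +1/(0!×1!×1!×1!×0!×1!) = 1
  k=1: −1/(1!×0!×0!×0!×1!×2!) = -1/2
Σ = 1/2  ⇒  CG² = 4/15×1/2² = 1/15
CG = +√(1/15) = +0.258199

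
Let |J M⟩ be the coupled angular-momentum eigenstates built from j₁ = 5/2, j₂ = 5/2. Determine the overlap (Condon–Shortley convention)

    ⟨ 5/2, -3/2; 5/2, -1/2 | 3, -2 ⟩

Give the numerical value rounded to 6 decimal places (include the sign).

−√(1/12) ≈ -0.288675

triangle: 2!×3!×3!/9! = 72/362880
(j±m)!: 1!×4!×2!×3!×1!×5! = 34560
prefactor² = (2J+1)×Δ×N² = 48
  k=1: −1/(1!×1!×3!×1!×0!×2!) = -1/12
  k=2: +1/(2!×0!×2!×0!×1!×3!) = 1/24
Σ = -1/24  ⇒  CG² = 48×(-1/24)² = 1/12
CG = −√(1/12) = -0.288675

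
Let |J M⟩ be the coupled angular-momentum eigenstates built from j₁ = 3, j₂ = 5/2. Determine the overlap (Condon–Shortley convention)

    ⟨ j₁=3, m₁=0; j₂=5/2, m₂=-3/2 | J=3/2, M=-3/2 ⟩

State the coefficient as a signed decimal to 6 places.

−√(6/35) ≈ -0.414039

√[4·4!2!1!/8! · 3!3!1!4!0!3!] = √(864/35)
  +(−1)^1/∏(1,3,2,0,0,1)! = -1/12  (running -1/12)
⟨..|..⟩ = √(864/35)·(-1/12) = -0.414039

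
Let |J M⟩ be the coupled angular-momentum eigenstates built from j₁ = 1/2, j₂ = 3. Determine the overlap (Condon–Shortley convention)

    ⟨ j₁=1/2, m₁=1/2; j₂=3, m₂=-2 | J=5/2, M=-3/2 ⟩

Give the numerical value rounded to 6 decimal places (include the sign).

+0.845154

j₁+j₂−J=1  J+j₁−j₂=0  J−j₁+j₂=5  j₁+j₂+J+1=7
(j₁±m₁, j₂±m₂, J±M) = (1,0,1,5,1,4)
P² = 2880/7
sum k=0..0:
  [0] +1/24 = 1/24
S = 1/24
C² = P²·S² = 5/7 ; C = +0.845154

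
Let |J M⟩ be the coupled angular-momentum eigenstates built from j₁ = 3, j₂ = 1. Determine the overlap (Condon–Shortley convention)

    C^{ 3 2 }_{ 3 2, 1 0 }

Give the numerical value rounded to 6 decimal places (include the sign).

j₁+j₂−J=1  J+j₁−j₂=5  J−j₁+j₂=1  j₁+j₂+J+1=8
(j₁±m₁, j₂±m₂, J±M) = (5,1,1,1,5,1)
P² = 300
sum k=0..1:
  [0] +1/24 = 1/24
  [1] −1/120 = -1/120
S = 1/30
C² = P²·S² = 1/3 ; C = +0.577350

+√(1/3) ≈ +0.577350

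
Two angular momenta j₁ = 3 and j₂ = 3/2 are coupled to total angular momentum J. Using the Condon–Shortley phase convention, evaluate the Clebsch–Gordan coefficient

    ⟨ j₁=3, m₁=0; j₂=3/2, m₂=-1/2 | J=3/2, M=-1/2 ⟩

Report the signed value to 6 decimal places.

triangle: 3!*3!*0!/7! = 36/5040
(j±m)!: 3!*3!*1!*2!*1!*2! = 144
prefactor² = (2J+1)*Δ*N² = 144/35
  k=1: −1/(1!*2!*2!*0!*1!*0!) = -1/4
Σ = -1/4  ⇒  CG² = 144/35*(-1/4)² = 9/35
CG = −√(9/35) = -0.507093

−√(9/35) = -0.507093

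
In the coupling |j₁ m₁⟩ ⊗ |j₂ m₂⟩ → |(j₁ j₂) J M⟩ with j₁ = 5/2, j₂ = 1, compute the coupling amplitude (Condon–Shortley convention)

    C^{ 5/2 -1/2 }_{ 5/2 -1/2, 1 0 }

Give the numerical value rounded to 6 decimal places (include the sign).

triangle: 1!*4!*1!/7! = 24/5040
(j±m)!: 2!*3!*1!*1!*2!*3! = 144
prefactor² = (2J+1)*Δ*N² = 144/35
  k=0: +1/(0!*1!*3!*1!*1!*0!) = 1/6
  k=1: −1/(1!*0!*2!*0!*2!*1!) = -1/4
Σ = -1/12  ⇒  CG² = 144/35*(-1/12)² = 1/35
CG = −√(1/35) = -0.169031

−√(1/35) = -0.169031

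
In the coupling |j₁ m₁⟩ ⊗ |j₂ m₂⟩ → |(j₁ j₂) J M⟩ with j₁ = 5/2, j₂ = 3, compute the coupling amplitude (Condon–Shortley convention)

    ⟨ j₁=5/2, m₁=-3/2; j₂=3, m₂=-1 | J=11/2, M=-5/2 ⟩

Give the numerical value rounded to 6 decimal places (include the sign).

triangle: 0!×5!×6!/12! = 86400/479001600
(j±m)!: 1!×4!×2!×4!×3!×8! = 278691840
prefactor² = (2J+1)×Δ×N² = 6635520/11
  k=0: +1/(0!×0!×4!×2!×1!×4!) = 1/1152
Σ = 1/1152  ⇒  CG² = 6635520/11×1/1152² = 5/11
CG = +√(5/11) = +0.674200

+√(5/11) ≈ +0.674200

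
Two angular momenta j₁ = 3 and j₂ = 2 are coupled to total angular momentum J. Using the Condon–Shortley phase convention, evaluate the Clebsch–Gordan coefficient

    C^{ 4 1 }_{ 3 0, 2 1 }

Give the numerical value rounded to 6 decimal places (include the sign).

-0.462910  (= −√(3/14))

√[9·1!5!3!/10! · 3!3!3!1!5!3!] = √(1944/7)
  +(−1)^0/∏(0,1,3,3,2,0)! = 1/72  (running 1/72)
  +(−1)^1/∏(1,0,2,2,3,1)! = -1/24  (running -1/36)
⟨..|..⟩ = √(1944/7)·(-1/36) = -0.462910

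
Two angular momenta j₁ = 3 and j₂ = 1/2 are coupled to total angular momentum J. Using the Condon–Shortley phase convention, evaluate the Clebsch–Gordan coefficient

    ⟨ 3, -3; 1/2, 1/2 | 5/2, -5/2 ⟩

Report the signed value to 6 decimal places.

-0.925820

triangle: 1!·5!·0!/7! = 120/5040
(j±m)!: 0!·6!·1!·0!·0!·5! = 86400
prefactor² = (2J+1)·Δ·N² = 86400/7
  k=1: −1/(1!·0!·5!·0!·0!·0!) = -1/120
Σ = -1/120  ⇒  CG² = 86400/7·(-1/120)² = 6/7
CG = −√(6/7) = -0.925820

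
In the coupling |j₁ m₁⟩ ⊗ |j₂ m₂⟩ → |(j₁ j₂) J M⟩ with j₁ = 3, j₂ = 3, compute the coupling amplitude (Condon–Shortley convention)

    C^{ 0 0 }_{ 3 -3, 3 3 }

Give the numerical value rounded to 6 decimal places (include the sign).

+√(1/7) = +0.377964

triangle: 6!×0!×0!/7! = 720/5040
(j±m)!: 0!×6!×6!×0!×0!×0! = 518400
prefactor² = (2J+1)×Δ×N² = 518400/7
  k=6: +1/(6!×0!×0!×0!×0!×0!) = 1/720
Σ = 1/720  ⇒  CG² = 518400/7×1/720² = 1/7
CG = +√(1/7) = +0.377964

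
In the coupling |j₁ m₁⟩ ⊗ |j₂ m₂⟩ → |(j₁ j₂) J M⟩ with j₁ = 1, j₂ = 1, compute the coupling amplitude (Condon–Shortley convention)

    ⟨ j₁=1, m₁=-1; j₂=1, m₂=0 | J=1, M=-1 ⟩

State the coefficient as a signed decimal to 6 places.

−√(1/2) ≈ -0.707107

triangle: 1!*1!*1!/4! = 1/24
(j±m)!: 0!*2!*1!*1!*0!*2! = 4
prefactor² = (2J+1)*Δ*N² = 1/2
  k=1: −1/(1!*0!*1!*0!*0!*1!) = -1
Σ = -1  ⇒  CG² = 1/2*(-1)² = 1/2
CG = −√(1/2) = -0.707107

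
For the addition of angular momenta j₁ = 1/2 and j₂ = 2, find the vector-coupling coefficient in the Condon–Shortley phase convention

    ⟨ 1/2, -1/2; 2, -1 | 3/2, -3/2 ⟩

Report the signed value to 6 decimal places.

√[4·1!0!3!/5! · 0!1!1!3!0!3!] = √(36/5)
  +(−1)^1/∏(1,0,0,0,0,3)! = -1/6  (running -1/6)
⟨..|..⟩ = √(36/5)·(-1/6) = -0.447214

−√(1/5) ≈ -0.447214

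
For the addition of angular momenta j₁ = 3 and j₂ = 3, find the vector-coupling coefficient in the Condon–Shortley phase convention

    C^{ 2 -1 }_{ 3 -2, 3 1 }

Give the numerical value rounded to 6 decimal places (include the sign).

−√(5/28) = -0.422577

triangle: 4!*2!*2!/9! = 96/362880
(j±m)!: 1!*5!*4!*2!*1!*3! = 34560
prefactor² = (2J+1)*Δ*N² = 320/7
  k=3: −1/(3!*1!*2!*1!*0!*1!) = -1/12
  k=4: +1/(4!*0!*1!*0!*1!*2!) = 1/48
Σ = -1/16  ⇒  CG² = 320/7*(-1/16)² = 5/28
CG = −√(5/28) = -0.422577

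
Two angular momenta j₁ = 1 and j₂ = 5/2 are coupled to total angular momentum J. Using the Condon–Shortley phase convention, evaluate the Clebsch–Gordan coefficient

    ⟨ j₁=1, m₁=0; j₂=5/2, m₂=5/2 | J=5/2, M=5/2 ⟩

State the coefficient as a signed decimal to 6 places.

−√(5/7) ≈ -0.845154

triangle: 1!·1!·4!/7! = 24/5040
(j±m)!: 1!·1!·5!·0!·5!·0! = 14400
prefactor² = (2J+1)·Δ·N² = 2880/7
  k=1: −1/(1!·0!·0!·4!·1!·0!) = -1/24
Σ = -1/24  ⇒  CG² = 2880/7·(-1/24)² = 5/7
CG = −√(5/7) = -0.845154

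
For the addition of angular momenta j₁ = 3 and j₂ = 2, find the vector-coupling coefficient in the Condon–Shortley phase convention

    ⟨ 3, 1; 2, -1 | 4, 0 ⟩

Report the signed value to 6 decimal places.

+√(5/14) ≈ +0.597614

triangle: 1!*5!*3!/10! = 720/3628800
(j±m)!: 4!*2!*1!*3!*4!*4! = 165888
prefactor² = (2J+1)*Δ*N² = 10368/35
  k=0: +1/(0!*1!*2!*1!*3!*2!) = 1/24
  k=1: −1/(1!*0!*1!*0!*4!*3!) = -1/144
Σ = 5/144  ⇒  CG² = 10368/35*5/144² = 5/14
CG = +√(5/14) = +0.597614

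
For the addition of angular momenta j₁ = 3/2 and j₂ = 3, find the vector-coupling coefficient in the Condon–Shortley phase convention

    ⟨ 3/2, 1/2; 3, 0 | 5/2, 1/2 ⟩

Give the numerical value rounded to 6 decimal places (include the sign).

-0.414039

√[6·2!1!4!/8! · 2!1!3!3!3!2!] = √(216/35)
  +(−1)^0/∏(0,2,1,3,0,1)! = 1/12  (running 1/12)
  +(−1)^1/∏(1,1,0,2,1,2)! = -1/4  (running -1/6)
⟨..|..⟩ = √(216/35)·(-1/6) = -0.414039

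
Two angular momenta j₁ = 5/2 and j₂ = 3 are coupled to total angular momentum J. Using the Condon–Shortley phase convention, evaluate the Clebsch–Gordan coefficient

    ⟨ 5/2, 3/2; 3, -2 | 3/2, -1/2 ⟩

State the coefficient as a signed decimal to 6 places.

−√(1/21) = -0.218218

√[4·4!1!2!/8! · 4!1!1!5!1!2!] = √(192/7)
  +(−1)^0/∏(0,4,1,1,0,1)! = 1/24  (running 1/24)
  +(−1)^1/∏(1,3,0,0,1,2)! = -1/12  (running -1/24)
⟨..|..⟩ = √(192/7)·(-1/24) = -0.218218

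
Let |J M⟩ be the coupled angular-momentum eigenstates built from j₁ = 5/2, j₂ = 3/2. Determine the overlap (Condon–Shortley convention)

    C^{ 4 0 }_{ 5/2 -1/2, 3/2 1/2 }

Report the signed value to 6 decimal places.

+√(3/7) ≈ +0.654654

triangle: 0!×5!×3!/9! = 720/362880
(j±m)!: 2!×3!×2!×1!×4!×4! = 13824
prefactor² = (2J+1)×Δ×N² = 1728/7
  k=0: +1/(0!×0!×3!×2!×2!×1!) = 1/24
Σ = 1/24  ⇒  CG² = 1728/7×1/24² = 3/7
CG = +√(3/7) = +0.654654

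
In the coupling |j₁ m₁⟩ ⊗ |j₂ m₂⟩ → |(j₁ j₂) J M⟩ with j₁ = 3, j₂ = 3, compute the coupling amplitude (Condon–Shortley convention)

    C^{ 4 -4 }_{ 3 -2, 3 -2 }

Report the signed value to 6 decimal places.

−√(5/11) ≈ -0.674200

triangle: 2!*4!*4!/11! = 1152/39916800
(j±m)!: 1!*5!*1!*5!*0!*8! = 580608000
prefactor² = (2J+1)*Δ*N² = 1658880/11
  k=1: −1/(1!*1!*4!*0!*0!*4!) = -1/576
Σ = -1/576  ⇒  CG² = 1658880/11*(-1/576)² = 5/11
CG = −√(5/11) = -0.674200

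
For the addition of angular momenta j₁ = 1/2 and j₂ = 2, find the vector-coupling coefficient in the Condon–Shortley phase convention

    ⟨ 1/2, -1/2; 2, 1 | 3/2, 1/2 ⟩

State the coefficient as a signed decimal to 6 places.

√[4·1!0!3!/5! · 0!1!3!1!2!1!] = √(12/5)
  +(−1)^1/∏(1,0,0,2,0,1)! = -1/2  (running -1/2)
⟨..|..⟩ = √(12/5)·(-1/2) = -0.774597

-0.774597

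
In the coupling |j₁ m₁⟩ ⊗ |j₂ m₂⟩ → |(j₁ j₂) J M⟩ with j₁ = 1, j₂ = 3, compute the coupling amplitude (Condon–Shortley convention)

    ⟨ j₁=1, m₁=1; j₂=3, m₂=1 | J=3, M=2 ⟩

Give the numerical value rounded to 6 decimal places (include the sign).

+√(5/12) ≈ +0.645497

triangle: 1!×1!×5!/8! = 120/40320
(j±m)!: 2!×0!×4!×2!×5!×1! = 11520
prefactor² = (2J+1)×Δ×N² = 240
  k=0: +1/(0!×1!×0!×4!×1!×1!) = 1/24
Σ = 1/24  ⇒  CG² = 240×1/24² = 5/12
CG = +√(5/12) = +0.645497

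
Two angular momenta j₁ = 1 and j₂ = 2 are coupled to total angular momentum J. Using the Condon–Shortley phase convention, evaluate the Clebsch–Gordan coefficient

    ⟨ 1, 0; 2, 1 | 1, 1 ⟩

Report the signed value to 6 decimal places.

−√(3/10) ≈ -0.547723

j₁+j₂−J=2  J+j₁−j₂=0  J−j₁+j₂=2  j₁+j₂+J+1=5
(j₁±m₁, j₂±m₂, J±M) = (1,1,3,1,2,0)
P² = 6/5
sum k=1..1:
  [1] −1/2 = -1/2
S = -1/2
C² = P²·S² = 3/10 ; C = -0.547723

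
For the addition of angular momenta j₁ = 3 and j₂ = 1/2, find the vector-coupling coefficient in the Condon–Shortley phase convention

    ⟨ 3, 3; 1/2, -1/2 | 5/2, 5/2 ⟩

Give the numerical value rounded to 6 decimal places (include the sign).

j₁+j₂−J=1  J+j₁−j₂=5  J−j₁+j₂=0  j₁+j₂+J+1=7
(j₁±m₁, j₂±m₂, J±M) = (6,0,0,1,5,0)
P² = 86400/7
sum k=0..0:
  [0] +1/120 = 1/120
S = 1/120
C² = P²·S² = 6/7 ; C = +0.925820

+√(6/7) ≈ +0.925820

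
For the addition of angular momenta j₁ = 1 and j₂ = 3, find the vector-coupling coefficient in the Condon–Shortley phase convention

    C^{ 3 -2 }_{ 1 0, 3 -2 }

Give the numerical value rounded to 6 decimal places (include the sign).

+√(1/3) = +0.577350

j₁+j₂−J=1  J+j₁−j₂=1  J−j₁+j₂=5  j₁+j₂+J+1=8
(j₁±m₁, j₂±m₂, J±M) = (1,1,1,5,1,5)
P² = 300
sum k=0..1:
  [0] +1/24 = 1/24
  [1] −1/120 = -1/120
S = 1/30
C² = P²·S² = 1/3 ; C = +0.577350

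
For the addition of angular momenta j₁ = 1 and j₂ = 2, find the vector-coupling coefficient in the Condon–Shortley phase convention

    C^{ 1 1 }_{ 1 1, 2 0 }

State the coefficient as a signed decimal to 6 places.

+√(1/10) ≈ +0.316228

√[3·2!0!2!/5! · 2!0!2!2!2!0!] = √(8/5)
  +(−1)^0/∏(0,2,0,2,0,0)! = 1/4  (running 1/4)
⟨..|..⟩ = √(8/5)·(1/4) = +0.316228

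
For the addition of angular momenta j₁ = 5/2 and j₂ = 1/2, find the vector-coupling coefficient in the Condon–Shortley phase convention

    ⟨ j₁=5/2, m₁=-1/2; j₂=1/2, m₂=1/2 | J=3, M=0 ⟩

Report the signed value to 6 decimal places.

+√(1/2) = +0.707107

√[7·0!5!1!/7! · 2!3!1!0!3!3!] = √(72)
  +(−1)^0/∏(0,0,3,1,2,0)! = 1/12  (running 1/12)
⟨..|..⟩ = √(72)·(1/12) = +0.707107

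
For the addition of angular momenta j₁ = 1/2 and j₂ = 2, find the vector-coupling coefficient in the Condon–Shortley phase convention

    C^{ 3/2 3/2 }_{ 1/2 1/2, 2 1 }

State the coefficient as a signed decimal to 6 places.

triangle: 1!·0!·3!/5! = 6/120
(j±m)!: 1!·0!·3!·1!·3!·0! = 36
prefactor² = (2J+1)·Δ·N² = 36/5
  k=0: +1/(0!·1!·0!·3!·0!·0!) = 1/6
Σ = 1/6  ⇒  CG² = 36/5·1/6² = 1/5
CG = +√(1/5) = +0.447214

+√(1/5) ≈ +0.447214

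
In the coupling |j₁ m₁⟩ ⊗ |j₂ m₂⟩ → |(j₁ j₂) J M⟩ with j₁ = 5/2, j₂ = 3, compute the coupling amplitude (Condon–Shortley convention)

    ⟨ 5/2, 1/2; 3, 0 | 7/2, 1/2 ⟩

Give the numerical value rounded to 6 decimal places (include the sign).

−√(4/21) = -0.436436

√[8·2!3!4!/10! · 3!2!3!3!4!3!] = √(6912/175)
  +(−1)^0/∏(0,2,2,3,1,1)! = 1/24  (running 1/24)
  +(−1)^1/∏(1,1,1,2,2,2)! = -1/8  (running -1/12)
  +(−1)^2/∏(2,0,0,1,3,3)! = 1/72  (running -5/72)
⟨..|..⟩ = √(6912/175)·(-5/72) = -0.436436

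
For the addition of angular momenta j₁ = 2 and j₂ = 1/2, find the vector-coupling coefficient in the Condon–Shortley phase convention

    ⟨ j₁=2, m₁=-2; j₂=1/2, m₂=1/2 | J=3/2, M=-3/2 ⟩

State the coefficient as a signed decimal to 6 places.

-0.894427

j₁+j₂−J=1  J+j₁−j₂=3  J−j₁+j₂=0  j₁+j₂+J+1=5
(j₁±m₁, j₂±m₂, J±M) = (0,4,1,0,0,3)
P² = 144/5
sum k=1..1:
  [1] −1/6 = -1/6
S = -1/6
C² = P²·S² = 4/5 ; C = -0.894427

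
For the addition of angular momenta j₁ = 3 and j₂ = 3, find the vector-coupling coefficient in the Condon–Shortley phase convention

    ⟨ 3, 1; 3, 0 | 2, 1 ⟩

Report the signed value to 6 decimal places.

+√(1/42) ≈ +0.154303

√[5·4!2!2!/9! · 4!2!3!3!3!1!] = √(96/7)
  +(−1)^1/∏(1,3,1,2,1,0)! = -1/12  (running -1/12)
  +(−1)^2/∏(2,2,0,1,2,1)! = 1/8  (running 1/24)
⟨..|..⟩ = √(96/7)·(1/24) = +0.154303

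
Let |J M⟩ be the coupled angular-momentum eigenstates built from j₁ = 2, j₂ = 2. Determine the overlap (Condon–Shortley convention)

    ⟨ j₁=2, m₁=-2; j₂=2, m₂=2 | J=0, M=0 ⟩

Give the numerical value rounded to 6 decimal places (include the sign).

√[1·4!0!0!/5! · 0!4!4!0!0!0!] = √(576/5)
  +(−1)^4/∏(4,0,0,0,0,0)! = 1/24  (running 1/24)
⟨..|..⟩ = √(576/5)·(1/24) = +0.447214

+0.447214  (= +√(1/5))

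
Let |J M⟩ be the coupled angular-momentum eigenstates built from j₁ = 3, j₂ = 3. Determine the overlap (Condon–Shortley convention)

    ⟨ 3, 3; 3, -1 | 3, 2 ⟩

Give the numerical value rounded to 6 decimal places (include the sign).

+√(1/3) ≈ +0.577350

triangle: 3!·3!·3!/10! = 216/3628800
(j±m)!: 6!·0!·2!·4!·5!·1! = 4147200
prefactor² = (2J+1)·Δ·N² = 1728
  k=0: +1/(0!·3!·0!·2!·3!·1!) = 1/72
Σ = 1/72  ⇒  CG² = 1728·1/72² = 1/3
CG = +√(1/3) = +0.577350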